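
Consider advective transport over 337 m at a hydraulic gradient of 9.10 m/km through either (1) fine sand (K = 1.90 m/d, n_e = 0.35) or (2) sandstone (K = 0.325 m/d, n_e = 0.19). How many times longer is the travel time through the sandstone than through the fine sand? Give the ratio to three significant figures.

3.17

Unit 1 (fine sand): v = 1.90×0.0091/0.35 = 0.04940 m/d, t = 337/0.04940 = 6822 d
Unit 2 (sandstone): v = 0.325×0.0091/0.19 = 0.01557 m/d, t = 337/0.01557 = 21650 d
t(sandstone) / t(fine sand) = 21650/6822 = 3.17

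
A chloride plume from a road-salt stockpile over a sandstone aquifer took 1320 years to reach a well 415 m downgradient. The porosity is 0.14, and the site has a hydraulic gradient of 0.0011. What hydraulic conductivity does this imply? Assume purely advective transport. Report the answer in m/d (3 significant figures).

0.110 m/d

t = 1320 years = 481800 d
v = L / t = 415 / 481800 = 8.614e-4 m/d
K = v · n / i = 8.614e-4 × 0.14 / 0.0011 = 0.110 m/d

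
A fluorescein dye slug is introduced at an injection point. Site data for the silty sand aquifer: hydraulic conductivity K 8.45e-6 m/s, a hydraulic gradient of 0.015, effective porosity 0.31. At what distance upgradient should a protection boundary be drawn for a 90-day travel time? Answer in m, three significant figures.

K = 8.45e-6 m/s × 86400 s/d = 0.7301 m/d
Darcy flux q = K·i = 0.7301 × 0.015 = 0.01095 m/d
Average linear velocity = 0.01095 / 0.31 = 0.03533 m/d
L = v × T = 0.03533 × 90 = 3.179 m

3.18 m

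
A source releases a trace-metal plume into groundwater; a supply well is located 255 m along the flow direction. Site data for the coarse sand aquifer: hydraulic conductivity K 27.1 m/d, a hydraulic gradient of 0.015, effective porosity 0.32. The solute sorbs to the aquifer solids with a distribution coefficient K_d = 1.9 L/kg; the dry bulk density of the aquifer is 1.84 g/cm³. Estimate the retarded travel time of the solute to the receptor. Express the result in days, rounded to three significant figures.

q = Ki = 27.1 × 0.015 = 0.4065 m/d
v_s = q/n_e = 0.4065/0.32 = 1.270 m/d
Retardation R = 1 + ρ_b·K_d/n = 1 + 1.84×1.9/0.32 = 11.92
Contaminant velocity v_c = v/R = 1.270/11.92 = 0.1065 m/d
t = L/v_c = 255/0.1065 = 2394 d

2390 days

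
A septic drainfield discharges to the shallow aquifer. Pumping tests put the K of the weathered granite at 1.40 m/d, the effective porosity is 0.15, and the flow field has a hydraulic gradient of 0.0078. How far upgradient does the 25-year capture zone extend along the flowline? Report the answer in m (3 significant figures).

Specific discharge q = 1.40 × 0.0078 = 0.01092 m/d
v = Ki/n = 1.40·0.0078/0.15 = 0.07280 m/d
T = 25 yr × 365 = 9125 d
L = v × T = 0.07280 × 9125 = 664.3 m

664 m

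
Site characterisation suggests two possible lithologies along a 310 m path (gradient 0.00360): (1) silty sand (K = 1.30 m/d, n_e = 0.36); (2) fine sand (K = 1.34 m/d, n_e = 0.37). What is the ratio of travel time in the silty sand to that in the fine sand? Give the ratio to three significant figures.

Unit 1 (silty sand): v = 1.30×0.0036/0.36 = 0.01300 m/d, t = 310/0.01300 = 23850 d
Unit 2 (fine sand): v = 1.34×0.0036/0.37 = 0.01304 m/d, t = 310/0.01304 = 23780 d
t(silty sand) / t(fine sand) = 23850/23780 = 1.00

1.00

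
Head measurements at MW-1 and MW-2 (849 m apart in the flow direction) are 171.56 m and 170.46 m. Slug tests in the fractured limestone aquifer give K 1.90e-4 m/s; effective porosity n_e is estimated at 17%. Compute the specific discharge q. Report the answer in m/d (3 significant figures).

Hydraulic gradient i = (171.56 − 170.46) / 849 = 1.10 / 849 = 0.001296
K = 1.90e-4 m/s × 86400 s/d = 16.42 m/d
Specific discharge q = 16.42 × 0.001296 = 0.02127 m/d

0.0213 m/d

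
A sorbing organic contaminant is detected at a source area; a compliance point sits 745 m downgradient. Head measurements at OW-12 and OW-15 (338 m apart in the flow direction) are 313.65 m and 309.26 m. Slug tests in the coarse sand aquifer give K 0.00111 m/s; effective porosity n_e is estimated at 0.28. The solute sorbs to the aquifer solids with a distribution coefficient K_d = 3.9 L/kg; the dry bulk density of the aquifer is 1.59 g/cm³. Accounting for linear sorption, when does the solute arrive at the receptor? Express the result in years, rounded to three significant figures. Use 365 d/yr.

Hydraulic gradient i = (313.65 − 309.26) / 338 = 4.39 / 338 = 0.01299
K = 0.00111 m/s × 86400 s/d = 95.90 m/d
q = Ki = 95.90 × 0.01299 = 1.246 m/d
Seepage velocity v = q / n = 1.246 / 0.28 = 4.449 m/d
Retardation R = 1 + ρ_b·K_d/n = 1 + 1.59×3.9/0.28 = 23.15
Contaminant velocity v_c = v/R = 4.449/23.15 = 0.1922 m/d
t = L/v_c = 745/0.1922 = 3876 d
   = 3876/365 = 10.6 yr

10.6 years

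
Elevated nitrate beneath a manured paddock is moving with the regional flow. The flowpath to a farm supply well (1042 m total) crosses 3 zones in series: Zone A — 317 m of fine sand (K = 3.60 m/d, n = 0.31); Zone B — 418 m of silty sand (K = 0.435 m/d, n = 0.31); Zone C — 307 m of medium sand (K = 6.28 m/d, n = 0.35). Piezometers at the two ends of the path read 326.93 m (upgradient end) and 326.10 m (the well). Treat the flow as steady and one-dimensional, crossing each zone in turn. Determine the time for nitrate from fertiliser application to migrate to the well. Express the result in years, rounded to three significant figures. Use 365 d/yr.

1220 years

Total head drop ΔH = 326.93 − 326.10 = 0.83 m
Continuity: the same q passes through each zone, so ΔH = q·Σ(L_j/K_j) — the zones act as resistances in series.
Σ(L/K) = 317/3.60 + 418/0.435 + 307/6.28 = 88.06 + 960.9 + 48.89 = 1098 d
q = ΔH / Σ(L/K) = 0.83 / 1098 = 7.560e-4 m/d (same in every zone)
Zone A: v = q/n = 7.560e-4/0.31 = 0.002439 m/d → t_A = 317/0.002439 = 130000 d
Zone B: v = q/n = 7.560e-4/0.31 = 0.002439 m/d → t_B = 418/0.002439 = 171400 d
Zone C: v = q/n = 7.560e-4/0.35 = 0.002160 m/d → t_C = 307/0.002160 = 142100 d
Total t = 130000 + 171400 + 142100 = 443500 d
   = 443500 / 365 = 1220 yr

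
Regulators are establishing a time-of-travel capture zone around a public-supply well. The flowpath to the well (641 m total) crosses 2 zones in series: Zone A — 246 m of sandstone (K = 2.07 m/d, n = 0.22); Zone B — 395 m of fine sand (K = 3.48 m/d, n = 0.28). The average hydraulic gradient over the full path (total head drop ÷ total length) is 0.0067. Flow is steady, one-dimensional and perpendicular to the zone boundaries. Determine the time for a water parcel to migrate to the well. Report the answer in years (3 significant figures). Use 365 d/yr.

24.4 years

Continuity: the same q passes through each zone, so ΔH = q·Σ(L_j/K_j) — the zones act as resistances in series.
Σ(L/K) = 246/2.07 + 395/3.48 = 118.8 + 113.5 = 232.3 d
K_eq = L_total / Σ(L/K) = 641 / 232.3 = 2.759 m/d
q = K_eq · i = 2.759 × 0.0067 = 0.01848 m/d (same in every zone)
Zone A: v = q/n = 0.01848/0.22 = 0.08402 m/d → t_A = 246/0.08402 = 2928 d
Zone B: v = q/n = 0.01848/0.28 = 0.06601 m/d → t_B = 395/0.06601 = 5984 d
Total t = 2928 + 5984 = 8911 d
   = 8911 / 365 = 24.4 yr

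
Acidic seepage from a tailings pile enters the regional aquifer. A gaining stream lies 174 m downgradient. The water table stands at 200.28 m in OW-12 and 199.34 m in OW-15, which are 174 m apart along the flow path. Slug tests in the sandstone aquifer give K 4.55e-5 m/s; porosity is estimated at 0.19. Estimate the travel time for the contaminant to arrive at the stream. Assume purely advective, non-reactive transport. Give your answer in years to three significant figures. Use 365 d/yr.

4.26 years

Hydraulic gradient i = (200.28 − 199.34) / 174 = 0.94 / 174 = 0.005402
K = 4.55e-5 m/s × 86400 s/d = 3.931 m/d
Specific discharge q = 3.931 × 0.005402 = 0.02124 m/d
Seepage velocity v = q / n = 0.02124 / 0.19 = 0.1118 m/d
t = L / v = 174 / 0.1118 = 1557 d
   = 1557 / 365 = 4.26 yr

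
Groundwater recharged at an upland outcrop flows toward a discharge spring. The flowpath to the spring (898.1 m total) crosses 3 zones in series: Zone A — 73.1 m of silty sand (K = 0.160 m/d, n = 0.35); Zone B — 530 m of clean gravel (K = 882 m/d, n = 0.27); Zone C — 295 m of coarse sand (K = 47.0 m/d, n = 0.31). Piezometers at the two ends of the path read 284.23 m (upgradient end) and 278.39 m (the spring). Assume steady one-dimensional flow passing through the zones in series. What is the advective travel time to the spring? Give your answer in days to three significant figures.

20700 days

Total head drop ΔH = 284.23 − 278.39 = 5.84 m
Continuity: the same q passes through each zone, so ΔH = q·Σ(L_j/K_j) — the zones act as resistances in series.
Σ(L/K) = 73.1/0.160 + 530/882 + 295/47.0 = 456.9 + 0.6009 + 6.277 = 463.8 d
q = ΔH / Σ(L/K) = 5.84 / 463.8 = 0.01259 m/d (same in every zone)
Zone A: v = q/n = 0.01259/0.35 = 0.03598 m/d → t_A = 73.1/0.03598 = 2032 d
Zone B: v = q/n = 0.01259/0.27 = 0.04664 m/d → t_B = 530/0.04664 = 11360 d
Zone C: v = q/n = 0.01259/0.31 = 0.04062 m/d → t_C = 295/0.04062 = 7262 d
Total t = 2032 + 11360 + 7262 = 20660 d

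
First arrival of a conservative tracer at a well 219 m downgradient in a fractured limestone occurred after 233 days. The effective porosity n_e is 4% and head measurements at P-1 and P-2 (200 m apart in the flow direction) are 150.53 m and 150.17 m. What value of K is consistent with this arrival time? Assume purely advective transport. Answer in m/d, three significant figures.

20.9 m/d

Hydraulic gradient i = (150.53 − 150.17) / 200 = 0.36 / 200 = 0.001800
v = L / t = 219 / 233 = 0.9399 m/d
K = v · n / i = 0.9399 × 0.04 / 0.001800 = 20.9 m/d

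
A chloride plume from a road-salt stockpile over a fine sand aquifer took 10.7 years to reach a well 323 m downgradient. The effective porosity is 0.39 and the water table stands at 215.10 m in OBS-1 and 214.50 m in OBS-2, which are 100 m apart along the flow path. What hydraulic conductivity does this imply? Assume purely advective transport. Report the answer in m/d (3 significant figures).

5.38 m/d

Hydraulic gradient i = (215.10 − 214.50) / 100 = 0.60 / 100 = 0.006000
t = 10.7 years = 3905 d
v = L / t = 323 / 3905 = 0.08270 m/d
K = v · n / i = 0.08270 × 0.39 / 0.006000 = 5.38 m/d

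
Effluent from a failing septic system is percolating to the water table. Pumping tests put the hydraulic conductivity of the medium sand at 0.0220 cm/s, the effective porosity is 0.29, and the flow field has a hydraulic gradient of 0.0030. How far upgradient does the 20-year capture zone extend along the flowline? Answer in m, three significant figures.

K = 0.0220 cm/s × 864 = 19.01 m/d
Darcy flux q = K·i = 19.01 × 0.0030 = 0.05702 m/d
Seepage velocity v = q / n = 0.05702 / 0.29 = 0.1966 m/d
T = 20 yr × 365 = 7300 d
L = v × T = 0.1966 × 7300 = 1435 m

1440 m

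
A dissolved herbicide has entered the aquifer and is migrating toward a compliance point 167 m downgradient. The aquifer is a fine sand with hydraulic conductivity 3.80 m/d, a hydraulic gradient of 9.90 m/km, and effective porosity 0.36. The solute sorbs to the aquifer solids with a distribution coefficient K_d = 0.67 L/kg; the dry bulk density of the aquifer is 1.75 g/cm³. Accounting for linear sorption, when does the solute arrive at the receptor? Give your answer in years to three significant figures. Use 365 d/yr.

18.6 years

Specific discharge q = 3.80 × 0.0099 = 0.03762 m/d
v_s = q/n_e = 0.03762/0.36 = 0.1045 m/d
Retardation R = 1 + ρ_b·K_d/n = 1 + 1.75×0.67/0.36 = 4.257
Contaminant velocity v_c = v/R = 0.1045/4.257 = 0.02455 m/d
t = L/v_c = 167/0.02455 = 6803 d
   = 6803/365 = 18.6 yr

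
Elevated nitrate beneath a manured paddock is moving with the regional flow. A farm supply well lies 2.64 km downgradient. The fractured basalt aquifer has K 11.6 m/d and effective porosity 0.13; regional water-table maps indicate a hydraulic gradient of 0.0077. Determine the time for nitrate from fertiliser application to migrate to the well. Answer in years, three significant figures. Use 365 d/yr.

10.5 years

Specific discharge q = 11.6 × 0.0077 = 0.08932 m/d
Average linear velocity = 0.08932 / 0.13 = 0.6871 m/d
L = 2.64 km = 2640 m
t = L / v = 2640 / 0.6871 = 3842 d
   = 3842 / 365 = 10.5 yr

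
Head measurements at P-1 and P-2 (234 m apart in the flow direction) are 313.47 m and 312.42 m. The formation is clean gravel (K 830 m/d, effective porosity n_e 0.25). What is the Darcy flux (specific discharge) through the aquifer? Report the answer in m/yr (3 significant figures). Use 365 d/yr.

1360 m/yr

Hydraulic gradient i = (313.47 − 312.42) / 234 = 1.05 / 234 = 0.004487
Specific discharge q = 830 × 0.004487 = 3.724 m/d
   = 3.724 × 365 = 1360 m/yr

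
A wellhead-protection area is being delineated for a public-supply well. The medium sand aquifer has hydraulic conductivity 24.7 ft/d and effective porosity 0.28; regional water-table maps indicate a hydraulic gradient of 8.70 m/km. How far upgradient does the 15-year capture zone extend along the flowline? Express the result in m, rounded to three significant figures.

1280 m

K = 24.7 ft/d × 0.3048 = 7.529 m/d
Specific discharge q = 7.529 × 0.0087 = 0.06550 m/d
Average linear velocity = 0.06550 / 0.28 = 0.2339 m/d
T = 15 yr × 365 = 5475 d
L = v × T = 0.2339 × 5475 = 1281 m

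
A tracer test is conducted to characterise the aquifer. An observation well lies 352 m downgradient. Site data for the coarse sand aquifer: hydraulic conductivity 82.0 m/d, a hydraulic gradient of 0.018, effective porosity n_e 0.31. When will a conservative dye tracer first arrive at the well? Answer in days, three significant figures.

73.9 days

q = Ki = 82.0 × 0.018 = 1.476 m/d
Average linear velocity = 1.476 / 0.31 = 4.761 m/d
t = L / v = 352 / 4.761 = 73.93 d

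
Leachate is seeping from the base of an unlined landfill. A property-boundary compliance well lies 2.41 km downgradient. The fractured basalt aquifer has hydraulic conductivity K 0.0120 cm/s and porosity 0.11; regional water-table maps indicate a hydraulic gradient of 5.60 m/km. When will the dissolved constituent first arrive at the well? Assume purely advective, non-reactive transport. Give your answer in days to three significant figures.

K = 0.0120 cm/s × 864 = 10.37 m/d
Specific discharge q = 10.37 × 0.0056 = 0.05806 m/d
Average linear velocity = 0.05806 / 0.11 = 0.5278 m/d
L = 2.41 km = 2410 m
t = L / v = 2410 / 0.5278 = 4566 d

4570 days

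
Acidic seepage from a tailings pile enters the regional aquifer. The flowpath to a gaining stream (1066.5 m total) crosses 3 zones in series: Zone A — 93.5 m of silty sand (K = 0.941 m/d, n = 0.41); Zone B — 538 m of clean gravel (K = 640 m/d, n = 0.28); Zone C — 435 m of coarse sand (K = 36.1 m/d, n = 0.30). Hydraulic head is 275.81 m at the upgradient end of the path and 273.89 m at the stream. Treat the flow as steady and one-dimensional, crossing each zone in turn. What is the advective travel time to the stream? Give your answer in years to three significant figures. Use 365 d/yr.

Total head drop ΔH = 275.81 − 273.89 = 1.92 m
Continuity: the same q passes through each zone, so ΔH = q·Σ(L_j/K_j) — the zones act as resistances in series.
Σ(L/K) = 93.5/0.941 + 538/640 + 435/36.1 = 99.36 + 0.8406 + 12.05 = 112.3 d
q = ΔH / Σ(L/K) = 1.92 / 112.3 = 0.01710 m/d (same in every zone)
Zone A: v = q/n = 0.01710/0.41 = 0.04172 m/d → t_A = 93.5/0.04172 = 2241 d
Zone B: v = q/n = 0.01710/0.28 = 0.06109 m/d → t_B = 538/0.06109 = 8807 d
Zone C: v = q/n = 0.01710/0.30 = 0.05701 m/d → t_C = 435/0.05701 = 7630 d
Total t = 2241 + 8807 + 7630 = 18680 d
   = 18680 / 365 = 51.2 yr

51.2 years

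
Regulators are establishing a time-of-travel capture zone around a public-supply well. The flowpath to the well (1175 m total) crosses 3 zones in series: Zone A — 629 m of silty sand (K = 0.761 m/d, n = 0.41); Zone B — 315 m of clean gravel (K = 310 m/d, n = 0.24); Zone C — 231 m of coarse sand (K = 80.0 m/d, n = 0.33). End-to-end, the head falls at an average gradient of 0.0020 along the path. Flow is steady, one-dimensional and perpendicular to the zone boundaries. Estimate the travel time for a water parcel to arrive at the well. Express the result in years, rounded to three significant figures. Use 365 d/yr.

Continuity: the same q passes through each zone, so ΔH = q·Σ(L_j/K_j) — the zones act as resistances in series.
Σ(L/K) = 629/0.761 + 315/310 + 231/80.0 = 826.5 + 1.016 + 2.888 = 830.4 d
K_eq = L_total / Σ(L/K) = 1175 / 830.4 = 1.415 m/d
q = K_eq · i = 1.415 × 0.0020 = 0.002830 m/d (same in every zone)
Zone A: v = q/n = 0.002830/0.41 = 0.006902 m/d → t_A = 629/0.006902 = 91130 d
Zone B: v = q/n = 0.002830/0.24 = 0.01179 m/d → t_B = 315/0.01179 = 26720 d
Zone C: v = q/n = 0.002830/0.33 = 0.008575 m/d → t_C = 231/0.008575 = 26940 d
Total t = 91130 + 26720 + 26940 = 144800 d
   = 144800 / 365 = 397 yr

397 years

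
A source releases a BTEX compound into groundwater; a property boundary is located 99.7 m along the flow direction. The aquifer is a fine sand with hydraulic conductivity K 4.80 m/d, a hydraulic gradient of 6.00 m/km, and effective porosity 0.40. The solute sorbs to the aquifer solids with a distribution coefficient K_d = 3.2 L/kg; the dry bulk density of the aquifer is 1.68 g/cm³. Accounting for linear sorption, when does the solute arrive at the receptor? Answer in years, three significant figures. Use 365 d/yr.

Darcy flux q = K·i = 4.80 × 0.0060 = 0.02880 m/d
v = Ki/n = 4.80·0.0060/0.40 = 0.07200 m/d
Retardation R = 1 + ρ_b·K_d/n = 1 + 1.68×3.2/0.40 = 14.44
Contaminant velocity v_c = v/R = 0.07200/14.44 = 0.004986 m/d
t = L/v_c = 99.7/0.004986 = 20000 d
   = 20000/365 = 54.8 yr

54.8 years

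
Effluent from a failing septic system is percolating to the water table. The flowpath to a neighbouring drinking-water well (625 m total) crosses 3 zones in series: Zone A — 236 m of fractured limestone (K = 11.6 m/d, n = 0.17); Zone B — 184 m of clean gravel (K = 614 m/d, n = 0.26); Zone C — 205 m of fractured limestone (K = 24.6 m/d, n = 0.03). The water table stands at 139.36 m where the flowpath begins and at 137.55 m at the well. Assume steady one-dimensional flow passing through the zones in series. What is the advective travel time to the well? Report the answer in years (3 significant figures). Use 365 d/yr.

Total head drop ΔH = 139.36 − 137.55 = 1.81 m
Steady 1-D flow in series ⇒ the Darcy flux q is identical in every zone and the zone head losses add (resistances L/K in series).
Σ(L/K) = 236/11.6 + 184/614 + 205/24.6 = 20.34 + 0.2997 + 8.333 = 28.98 d
q = ΔH / Σ(L/K) = 1.81 / 28.98 = 0.06246 m/d (same in every zone)
Zone A: v = q/n = 0.06246/0.17 = 0.3674 m/d → t_A = 236/0.3674 = 642.3 d
Zone B: v = q/n = 0.06246/0.26 = 0.2402 m/d → t_B = 184/0.2402 = 765.9 d
Zone C: v = q/n = 0.06246/0.03 = 2.082 m/d → t_C = 205/2.082 = 98.46 d
Total t = 642.3 + 765.9 + 98.46 = 1507 d
   = 1507 / 365 = 4.13 yr

4.13 years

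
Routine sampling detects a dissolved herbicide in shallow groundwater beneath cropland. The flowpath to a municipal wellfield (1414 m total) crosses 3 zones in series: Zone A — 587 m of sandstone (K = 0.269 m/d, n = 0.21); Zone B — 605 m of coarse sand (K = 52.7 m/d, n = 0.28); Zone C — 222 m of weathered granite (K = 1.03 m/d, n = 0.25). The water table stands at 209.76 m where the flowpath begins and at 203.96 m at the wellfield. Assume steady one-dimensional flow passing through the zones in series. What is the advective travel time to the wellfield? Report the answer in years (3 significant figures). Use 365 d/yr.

Total head drop ΔH = 209.76 − 203.96 = 5.80 m
Continuity: the same q passes through each zone, so ΔH = q·Σ(L_j/K_j) — the zones act as resistances in series.
Σ(L/K) = 587/0.269 + 605/52.7 + 222/1.03 = 2182 + 11.48 + 215.5 = 2409 d
q = ΔH / Σ(L/K) = 5.80 / 2409 = 0.002407 m/d (same in every zone)
Zone A: v = q/n = 0.002407/0.21 = 0.01146 m/d → t_A = 587/0.01146 = 51200 d
Zone B: v = q/n = 0.002407/0.28 = 0.008598 m/d → t_B = 605/0.008598 = 70360 d
Zone C: v = q/n = 0.002407/0.25 = 0.009630 m/d → t_C = 222/0.009630 = 23050 d
Total t = 51200 + 70360 + 23050 = 144600 d
   = 144600 / 365 = 396 yr

396 years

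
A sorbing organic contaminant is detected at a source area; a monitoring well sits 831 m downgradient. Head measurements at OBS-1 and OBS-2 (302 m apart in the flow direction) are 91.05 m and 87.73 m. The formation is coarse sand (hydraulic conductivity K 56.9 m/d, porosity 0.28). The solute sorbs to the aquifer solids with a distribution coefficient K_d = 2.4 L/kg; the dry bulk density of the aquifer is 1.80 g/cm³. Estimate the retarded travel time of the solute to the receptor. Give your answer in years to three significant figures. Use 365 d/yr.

16.7 years

Hydraulic gradient i = (91.05 − 87.73) / 302 = 3.32 / 302 = 0.01099
Darcy flux q = K·i = 56.9 × 0.01099 = 0.6255 m/d
v_s = q/n_e = 0.6255/0.28 = 2.234 m/d
Retardation R = 1 + ρ_b·K_d/n = 1 + 1.80×2.4/0.28 = 16.43
Contaminant velocity v_c = v/R = 2.234/16.43 = 0.1360 m/d
t = L/v_c = 831/0.1360 = 6111 d
   = 6111/365 = 16.7 yr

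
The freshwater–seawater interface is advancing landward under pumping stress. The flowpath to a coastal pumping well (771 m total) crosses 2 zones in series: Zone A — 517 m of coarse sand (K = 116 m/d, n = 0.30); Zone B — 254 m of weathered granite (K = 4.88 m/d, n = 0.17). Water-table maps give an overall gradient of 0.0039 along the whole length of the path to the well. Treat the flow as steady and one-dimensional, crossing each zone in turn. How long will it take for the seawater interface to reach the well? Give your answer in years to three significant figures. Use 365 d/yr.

For zones in series the flux q is common to all zones; the equivalent conductivity is the harmonic (thickness-weighted) mean, K_eq = L_total / Σ(L_j/K_j).
Σ(L/K) = 517/116 + 254/4.88 = 4.457 + 52.05 = 56.51 d
K_eq = L_total / Σ(L/K) = 771 / 56.51 = 13.64 m/d
q = K_eq · i = 13.64 × 0.0039 = 0.05321 m/d (same in every zone)
Zone A: v = q/n = 0.05321/0.30 = 0.1774 m/d → t_A = 517/0.1774 = 2915 d
Zone B: v = q/n = 0.05321/0.17 = 0.3130 m/d → t_B = 254/0.3130 = 811.4 d
Total t = 2915 + 811.4 = 3726 d
   = 3726 / 365 = 10.2 yr

10.2 years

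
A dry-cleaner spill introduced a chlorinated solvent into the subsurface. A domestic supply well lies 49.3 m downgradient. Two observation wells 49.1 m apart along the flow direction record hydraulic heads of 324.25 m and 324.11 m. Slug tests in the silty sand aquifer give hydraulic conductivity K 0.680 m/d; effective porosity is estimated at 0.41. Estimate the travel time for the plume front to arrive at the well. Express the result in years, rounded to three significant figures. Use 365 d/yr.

Hydraulic gradient i = (324.25 − 324.11) / 49.1 = 0.14 / 49.1 = 0.002851
Darcy flux q = K·i = 0.680 × 0.002851 = 0.001939 m/d
Seepage velocity v = q / n = 0.001939 / 0.41 = 0.004729 m/d
t = L / v = 49.3 / 0.004729 = 10420 d
   = 10420 / 365 = 28.6 yr

28.6 years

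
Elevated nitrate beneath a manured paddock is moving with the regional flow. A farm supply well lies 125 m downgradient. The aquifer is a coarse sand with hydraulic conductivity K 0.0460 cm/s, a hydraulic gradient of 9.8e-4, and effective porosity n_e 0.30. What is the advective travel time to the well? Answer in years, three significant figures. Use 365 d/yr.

K = 0.0460 cm/s × 864 = 39.74 m/d
Specific discharge q = 39.74 × 9.8e-4 = 0.03895 m/d
Average linear velocity = 0.03895 / 0.30 = 0.1298 m/d
t = L / v = 125 / 0.1298 = 962.8 d
   = 962.8 / 365 = 2.64 yr

2.64 years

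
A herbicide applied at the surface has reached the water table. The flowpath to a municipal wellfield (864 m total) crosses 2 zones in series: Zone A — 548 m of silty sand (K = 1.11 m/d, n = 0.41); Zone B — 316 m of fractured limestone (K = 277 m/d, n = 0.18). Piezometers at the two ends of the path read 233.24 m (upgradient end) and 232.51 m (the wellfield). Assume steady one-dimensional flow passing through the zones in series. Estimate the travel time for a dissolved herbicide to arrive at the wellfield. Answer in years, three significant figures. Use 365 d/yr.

523 years

Total head drop ΔH = 233.24 − 232.51 = 0.73 m
Steady 1-D flow in series ⇒ the Darcy flux q is identical in every zone and the zone head losses add (resistances L/K in series).
Σ(L/K) = 548/1.11 + 316/277 = 493.7 + 1.141 = 494.8 d
q = ΔH / Σ(L/K) = 0.73 / 494.8 = 0.001475 m/d (same in every zone)
Zone A: v = q/n = 0.001475/0.41 = 0.003598 m/d → t_A = 548/0.003598 = 152300 d
Zone B: v = q/n = 0.001475/0.18 = 0.008196 m/d → t_B = 316/0.008196 = 38560 d
Total t = 152300 + 38560 = 190900 d
   = 190900 / 365 = 523 yr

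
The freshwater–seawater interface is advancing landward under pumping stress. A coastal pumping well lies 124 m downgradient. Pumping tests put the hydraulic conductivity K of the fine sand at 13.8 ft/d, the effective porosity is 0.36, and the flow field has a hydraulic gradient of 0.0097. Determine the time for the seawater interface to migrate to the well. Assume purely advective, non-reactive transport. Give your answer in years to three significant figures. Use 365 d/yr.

3.00 years

K = 13.8 ft/d × 0.3048 = 4.206 m/d
Specific discharge q = 4.206 × 0.0097 = 0.04080 m/d
v = Ki/n = 4.206·0.0097/0.36 = 0.1133 m/d
t = L / v = 124 / 0.1133 = 1094 d
   = 1094 / 365 = 3.00 yr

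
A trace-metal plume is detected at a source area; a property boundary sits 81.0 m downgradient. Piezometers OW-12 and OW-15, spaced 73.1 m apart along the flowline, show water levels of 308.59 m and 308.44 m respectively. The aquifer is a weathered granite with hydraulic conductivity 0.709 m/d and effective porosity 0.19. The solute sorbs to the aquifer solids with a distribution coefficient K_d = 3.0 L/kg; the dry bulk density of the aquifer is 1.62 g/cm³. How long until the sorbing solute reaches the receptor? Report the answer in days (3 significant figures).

281000 days

Hydraulic gradient i = (308.59 − 308.44) / 73.1 = 0.15 / 73.1 = 0.002052
q = Ki = 0.709 × 0.002052 = 0.001455 m/d
Seepage velocity v = q / n = 0.001455 / 0.19 = 0.007657 m/d
Retardation R = 1 + ρ_b·K_d/n = 1 + 1.62×3.0/0.19 = 26.58
Contaminant velocity v_c = v/R = 0.007657/26.58 = 2.881e-4 m/d
t = L/v_c = 81.0/2.881e-4 = 281200 d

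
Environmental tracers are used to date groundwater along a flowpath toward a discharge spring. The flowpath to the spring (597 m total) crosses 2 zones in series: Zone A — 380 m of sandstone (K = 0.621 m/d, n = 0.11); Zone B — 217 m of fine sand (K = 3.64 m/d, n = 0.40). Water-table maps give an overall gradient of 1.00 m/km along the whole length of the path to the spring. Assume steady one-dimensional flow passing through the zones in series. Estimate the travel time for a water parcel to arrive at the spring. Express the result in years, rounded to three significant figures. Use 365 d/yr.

396 years

Continuity: the same q passes through each zone, so ΔH = q·Σ(L_j/K_j) — the zones act as resistances in series.
Σ(L/K) = 380/0.621 + 217/3.64 = 611.9 + 59.62 = 671.5 d
K_eq = L_total / Σ(L/K) = 597 / 671.5 = 0.8890 m/d
q = K_eq · i = 0.8890 × 0.0010 = 8.890e-4 m/d (same in every zone)
Zone A: v = q/n = 8.890e-4/0.11 = 0.008082 m/d → t_A = 380/0.008082 = 47020 d
Zone B: v = q/n = 8.890e-4/0.40 = 0.002223 m/d → t_B = 217/0.002223 = 97640 d
Total t = 47020 + 97640 = 144700 d
   = 144700 / 365 = 396 yr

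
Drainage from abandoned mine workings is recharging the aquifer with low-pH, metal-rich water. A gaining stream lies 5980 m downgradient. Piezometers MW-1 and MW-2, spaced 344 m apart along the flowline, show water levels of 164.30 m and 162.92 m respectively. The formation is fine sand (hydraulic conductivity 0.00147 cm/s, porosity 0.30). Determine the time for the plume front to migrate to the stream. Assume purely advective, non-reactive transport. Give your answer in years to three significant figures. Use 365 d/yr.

Hydraulic gradient i = (164.30 − 162.92) / 344 = 1.38 / 344 = 0.004012
K = 0.00147 cm/s × 864 = 1.270 m/d
q = Ki = 1.270 × 0.004012 = 0.005095 m/d
v = Ki/n = 1.270·0.004012/0.30 = 0.01698 m/d
t = L / v = 5980 / 0.01698 = 352100 d
   = 352100 / 365 = 965 yr

965 years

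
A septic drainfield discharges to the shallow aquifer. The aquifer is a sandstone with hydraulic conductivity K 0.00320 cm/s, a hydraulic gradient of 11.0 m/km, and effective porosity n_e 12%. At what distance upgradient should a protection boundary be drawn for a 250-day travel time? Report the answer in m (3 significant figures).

63.4 m

K = 0.00320 cm/s × 864 = 2.765 m/d
q = Ki = 2.765 × 0.011 = 0.03041 m/d
Seepage velocity v = q / n = 0.03041 / 0.12 = 0.2534 m/d
L = v × T = 0.2534 × 250 = 63.36 m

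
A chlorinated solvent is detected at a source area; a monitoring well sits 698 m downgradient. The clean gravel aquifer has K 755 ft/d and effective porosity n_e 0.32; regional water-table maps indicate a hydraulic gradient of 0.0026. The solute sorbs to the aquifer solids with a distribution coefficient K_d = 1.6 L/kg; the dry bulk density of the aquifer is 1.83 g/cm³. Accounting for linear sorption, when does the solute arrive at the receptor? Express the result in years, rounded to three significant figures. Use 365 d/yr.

K = 755 ft/d × 0.3048 = 230.1 m/d
Specific discharge q = 230.1 × 0.0026 = 0.5983 m/d
v = Ki/n = 230.1·0.0026/0.32 = 1.870 m/d
Retardation R = 1 + ρ_b·K_d/n = 1 + 1.83×1.6/0.32 = 10.15
Contaminant velocity v_c = v/R = 1.870/10.15 = 0.1842 m/d
t = L/v_c = 698/0.1842 = 3789 d
   = 3789/365 = 10.4 yr

10.4 years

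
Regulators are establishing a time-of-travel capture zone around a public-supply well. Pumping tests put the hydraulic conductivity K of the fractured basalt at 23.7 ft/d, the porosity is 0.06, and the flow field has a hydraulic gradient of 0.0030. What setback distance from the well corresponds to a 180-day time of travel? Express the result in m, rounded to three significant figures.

65.0 m

K = 23.7 ft/d × 0.3048 = 7.224 m/d
Specific discharge q = 7.224 × 0.0030 = 0.02167 m/d
v = Ki/n = 7.224·0.0030/0.06 = 0.3612 m/d
L = v × T = 0.3612 × 180 = 65.01 m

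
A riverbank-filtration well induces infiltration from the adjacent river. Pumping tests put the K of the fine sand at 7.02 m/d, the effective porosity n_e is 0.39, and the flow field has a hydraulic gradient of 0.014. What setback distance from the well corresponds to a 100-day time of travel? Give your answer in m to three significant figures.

25.2 m

Darcy flux q = K·i = 7.02 × 0.014 = 0.09828 m/d
v_s = q/n_e = 0.09828/0.39 = 0.2520 m/d
L = v × T = 0.2520 × 100 = 25.20 m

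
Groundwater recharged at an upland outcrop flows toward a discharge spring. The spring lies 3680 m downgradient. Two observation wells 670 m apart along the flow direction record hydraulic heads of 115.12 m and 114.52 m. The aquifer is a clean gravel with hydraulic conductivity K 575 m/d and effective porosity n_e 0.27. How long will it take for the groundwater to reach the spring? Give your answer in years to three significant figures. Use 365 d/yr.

5.29 years

Hydraulic gradient i = (115.12 − 114.52) / 670 = 0.60 / 670 = 8.955e-4
q = Ki = 575 × 8.955e-4 = 0.5149 m/d
Seepage velocity v = q / n = 0.5149 / 0.27 = 1.907 m/d
t = L / v = 3680 / 1.907 = 1930 d
   = 1930 / 365 = 5.29 yr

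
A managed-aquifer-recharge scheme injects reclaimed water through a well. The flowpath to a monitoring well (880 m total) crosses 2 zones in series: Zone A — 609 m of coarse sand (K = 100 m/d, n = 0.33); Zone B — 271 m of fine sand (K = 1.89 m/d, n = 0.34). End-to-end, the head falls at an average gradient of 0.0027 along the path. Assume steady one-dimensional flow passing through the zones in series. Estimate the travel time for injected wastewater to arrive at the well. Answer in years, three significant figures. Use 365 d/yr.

Continuity: the same q passes through each zone, so ΔH = q·Σ(L_j/K_j) — the zones act as resistances in series.
Σ(L/K) = 609/100 + 271/1.89 = 6.090 + 143.4 = 149.5 d
K_eq = L_total / Σ(L/K) = 880 / 149.5 = 5.887 m/d
q = K_eq · i = 5.887 × 0.0027 = 0.01590 m/d (same in every zone)
Zone A: v = q/n = 0.01590/0.33 = 0.04817 m/d → t_A = 609/0.04817 = 12640 d
Zone B: v = q/n = 0.01590/0.34 = 0.04675 m/d → t_B = 271/0.04675 = 5797 d
Total t = 12640 + 5797 = 18440 d
   = 18440 / 365 = 50.5 yr

50.5 years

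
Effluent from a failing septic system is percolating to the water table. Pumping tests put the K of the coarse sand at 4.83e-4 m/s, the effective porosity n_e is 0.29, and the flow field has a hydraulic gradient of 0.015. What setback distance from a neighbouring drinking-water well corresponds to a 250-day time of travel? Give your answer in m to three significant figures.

540 m

K = 4.83e-4 m/s × 86400 s/d = 41.73 m/d
Darcy flux q = K·i = 41.73 × 0.015 = 0.6260 m/d
v = Ki/n = 41.73·0.015/0.29 = 2.159 m/d
L = v × T = 2.159 × 250 = 539.6 m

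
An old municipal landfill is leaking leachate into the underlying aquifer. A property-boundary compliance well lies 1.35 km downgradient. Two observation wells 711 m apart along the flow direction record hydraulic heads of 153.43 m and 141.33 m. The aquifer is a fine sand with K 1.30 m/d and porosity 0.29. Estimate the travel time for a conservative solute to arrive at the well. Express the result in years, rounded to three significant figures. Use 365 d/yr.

48.5 years

Hydraulic gradient i = (153.43 − 141.33) / 711 = 12.10 / 711 = 0.01702
Darcy flux q = K·i = 1.30 × 0.01702 = 0.02212 m/d
Seepage velocity v = q / n = 0.02212 / 0.29 = 0.07629 m/d
L = 1.35 km = 1350 m
t = L / v = 1350 / 0.07629 = 17700 d
   = 17700 / 365 = 48.5 yr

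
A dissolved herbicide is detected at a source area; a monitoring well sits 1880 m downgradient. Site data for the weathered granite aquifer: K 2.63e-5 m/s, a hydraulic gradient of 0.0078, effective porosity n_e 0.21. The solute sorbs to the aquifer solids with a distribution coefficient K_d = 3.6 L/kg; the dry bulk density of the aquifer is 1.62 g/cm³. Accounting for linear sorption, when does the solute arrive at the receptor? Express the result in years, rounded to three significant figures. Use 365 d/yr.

K = 2.63e-5 m/s × 86400 s/d = 2.272 m/d
q = Ki = 2.272 × 0.0078 = 0.01772 m/d
Average linear velocity = 0.01772 / 0.21 = 0.08440 m/d
Retardation R = 1 + ρ_b·K_d/n = 1 + 1.62×3.6/0.21 = 28.77
Contaminant velocity v_c = v/R = 0.08440/28.77 = 0.002933 m/d
t = L/v_c = 1880/0.002933 = 640900 d
   = 640900/365 = 1760 yr

1760 years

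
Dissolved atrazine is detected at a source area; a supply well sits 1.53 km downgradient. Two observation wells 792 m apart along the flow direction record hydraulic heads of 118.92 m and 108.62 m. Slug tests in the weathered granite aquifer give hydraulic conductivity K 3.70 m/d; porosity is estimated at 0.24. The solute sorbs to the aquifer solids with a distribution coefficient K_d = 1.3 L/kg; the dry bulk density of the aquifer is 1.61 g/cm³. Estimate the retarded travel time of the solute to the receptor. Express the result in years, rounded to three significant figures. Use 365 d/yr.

Hydraulic gradient i = (118.92 − 108.62) / 792 = 10.30 / 792 = 0.01301
Specific discharge q = 3.70 × 0.01301 = 0.04812 m/d
Seepage velocity v = q / n = 0.04812 / 0.24 = 0.2005 m/d
Retardation R = 1 + ρ_b·K_d/n = 1 + 1.61×1.3/0.24 = 9.721
Contaminant velocity v_c = v/R = 0.2005/9.721 = 0.02063 m/d
L = 1.53 km = 1530 m
t = L/v_c = 1530/0.02063 = 74180 d
   = 74180/365 = 203 yr

203 years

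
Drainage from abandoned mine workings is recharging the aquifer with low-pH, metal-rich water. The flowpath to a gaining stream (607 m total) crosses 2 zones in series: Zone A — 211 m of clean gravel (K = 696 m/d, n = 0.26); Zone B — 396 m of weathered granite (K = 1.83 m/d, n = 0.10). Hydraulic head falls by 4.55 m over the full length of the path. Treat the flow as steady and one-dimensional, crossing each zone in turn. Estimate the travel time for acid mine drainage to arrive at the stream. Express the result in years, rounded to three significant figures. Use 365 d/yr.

Steady 1-D flow in series ⇒ the Darcy flux q is identical in every zone and the zone head losses add (resistances L/K in series).
Σ(L/K) = 211/696 + 396/1.83 = 0.3032 + 216.4 = 216.7 d
q = ΔH / Σ(L/K) = 4.55 / 216.7 = 0.02100 m/d (same in every zone)
Zone A: v = q/n = 0.02100/0.26 = 0.08076 m/d → t_A = 211/0.08076 = 2613 d
Zone B: v = q/n = 0.02100/0.10 = 0.2100 m/d → t_B = 396/0.2100 = 1886 d
Total t = 2613 + 1886 = 4499 d
   = 4499 / 365 = 12.3 yr

12.3 years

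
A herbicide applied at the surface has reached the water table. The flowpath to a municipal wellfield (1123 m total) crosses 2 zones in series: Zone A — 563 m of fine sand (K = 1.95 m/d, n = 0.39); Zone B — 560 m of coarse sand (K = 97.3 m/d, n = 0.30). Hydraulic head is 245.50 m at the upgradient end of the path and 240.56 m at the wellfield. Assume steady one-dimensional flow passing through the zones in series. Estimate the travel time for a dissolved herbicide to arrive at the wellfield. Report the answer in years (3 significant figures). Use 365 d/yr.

Total head drop ΔH = 245.50 − 240.56 = 4.94 m
Steady 1-D flow in series ⇒ the Darcy flux q is identical in every zone and the zone head losses add (resistances L/K in series).
Σ(L/K) = 563/1.95 + 560/97.3 = 288.7 + 5.755 = 294.5 d
q = ΔH / Σ(L/K) = 4.94 / 294.5 = 0.01678 m/d (same in every zone)
Zone A: v = q/n = 0.01678/0.39 = 0.04301 m/d → t_A = 563/0.04301 = 13090 d
Zone B: v = q/n = 0.01678/0.30 = 0.05592 m/d → t_B = 560/0.05592 = 10010 d
Total t = 13090 + 10010 = 23100 d
   = 23100 / 365 = 63.3 yr

63.3 years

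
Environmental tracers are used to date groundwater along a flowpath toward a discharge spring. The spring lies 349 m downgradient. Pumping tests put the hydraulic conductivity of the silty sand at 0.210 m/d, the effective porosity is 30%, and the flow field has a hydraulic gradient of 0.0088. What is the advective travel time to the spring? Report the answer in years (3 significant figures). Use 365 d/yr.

155 years

Darcy flux q = K·i = 0.210 × 0.0088 = 0.001848 m/d
Average linear velocity = 0.001848 / 0.30 = 0.006160 m/d
t = L / v = 349 / 0.006160 = 56660 d
   = 56660 / 365 = 155 yr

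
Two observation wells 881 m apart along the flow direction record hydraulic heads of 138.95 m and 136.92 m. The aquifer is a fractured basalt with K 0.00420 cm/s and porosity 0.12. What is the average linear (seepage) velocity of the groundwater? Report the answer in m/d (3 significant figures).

0.0697 m/d

Hydraulic gradient i = (138.95 − 136.92) / 881 = 2.03 / 881 = 0.002304
K = 0.00420 cm/s × 864 = 3.629 m/d
q = Ki = 3.629 × 0.002304 = 0.008361 m/d
Average linear velocity = 0.008361 / 0.12 = 0.06968 m/d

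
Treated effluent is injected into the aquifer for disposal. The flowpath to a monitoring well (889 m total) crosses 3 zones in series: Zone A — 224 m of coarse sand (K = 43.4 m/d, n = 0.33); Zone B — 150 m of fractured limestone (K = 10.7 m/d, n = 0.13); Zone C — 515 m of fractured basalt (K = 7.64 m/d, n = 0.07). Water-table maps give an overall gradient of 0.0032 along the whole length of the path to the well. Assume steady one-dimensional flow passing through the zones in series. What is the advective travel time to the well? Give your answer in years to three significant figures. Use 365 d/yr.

Continuity: the same q passes through each zone, so ΔH = q·Σ(L_j/K_j) — the zones act as resistances in series.
Σ(L/K) = 224/43.4 + 150/10.7 + 515/7.64 = 5.161 + 14.02 + 67.41 = 86.59 d
K_eq = L_total / Σ(L/K) = 889 / 86.59 = 10.27 m/d
q = K_eq · i = 10.27 × 0.0032 = 0.03285 m/d (same in every zone)
Zone A: v = q/n = 0.03285/0.33 = 0.09956 m/d → t_A = 224/0.09956 = 2250 d
Zone B: v = q/n = 0.03285/0.13 = 0.2527 m/d → t_B = 150/0.2527 = 593.5 d
Zone C: v = q/n = 0.03285/0.07 = 0.4693 m/d → t_C = 515/0.4693 = 1097 d
Total t = 2250 + 593.5 + 1097 = 3941 d
   = 3941 / 365 = 10.8 yr

10.8 years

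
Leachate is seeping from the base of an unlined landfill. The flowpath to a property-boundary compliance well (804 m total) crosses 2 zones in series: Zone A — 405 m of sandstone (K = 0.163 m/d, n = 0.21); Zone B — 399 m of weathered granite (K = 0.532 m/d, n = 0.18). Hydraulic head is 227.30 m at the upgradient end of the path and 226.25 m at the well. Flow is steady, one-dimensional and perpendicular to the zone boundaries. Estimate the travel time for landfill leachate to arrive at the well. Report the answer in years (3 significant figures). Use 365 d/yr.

1320 years

Total head drop ΔH = 227.30 − 226.25 = 1.05 m
Steady 1-D flow in series ⇒ the Darcy flux q is identical in every zone and the zone head losses add (resistances L/K in series).
Σ(L/K) = 405/0.163 + 399/0.532 = 2485 + 750.0 = 3235 d
q = ΔH / Σ(L/K) = 1.05 / 3235 = 3.246e-4 m/d (same in every zone)
Zone A: v = q/n = 3.246e-4/0.21 = 0.001546 m/d → t_A = 405/0.001546 = 262000 d
Zone B: v = q/n = 3.246e-4/0.18 = 0.001803 m/d → t_B = 399/0.001803 = 221300 d
Total t = 262000 + 221300 = 483300 d
   = 483300 / 365 = 1320 yr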